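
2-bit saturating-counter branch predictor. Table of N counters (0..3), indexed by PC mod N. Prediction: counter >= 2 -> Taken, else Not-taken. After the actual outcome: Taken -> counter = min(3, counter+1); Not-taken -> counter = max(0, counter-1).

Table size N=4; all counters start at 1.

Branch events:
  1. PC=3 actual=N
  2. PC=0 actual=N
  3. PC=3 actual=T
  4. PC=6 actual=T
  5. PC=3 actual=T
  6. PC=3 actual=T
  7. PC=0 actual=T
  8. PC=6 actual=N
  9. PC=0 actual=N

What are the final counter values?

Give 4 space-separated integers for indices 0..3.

Ev 1: PC=3 idx=3 pred=N actual=N -> ctr[3]=0
Ev 2: PC=0 idx=0 pred=N actual=N -> ctr[0]=0
Ev 3: PC=3 idx=3 pred=N actual=T -> ctr[3]=1
Ev 4: PC=6 idx=2 pred=N actual=T -> ctr[2]=2
Ev 5: PC=3 idx=3 pred=N actual=T -> ctr[3]=2
Ev 6: PC=3 idx=3 pred=T actual=T -> ctr[3]=3
Ev 7: PC=0 idx=0 pred=N actual=T -> ctr[0]=1
Ev 8: PC=6 idx=2 pred=T actual=N -> ctr[2]=1
Ev 9: PC=0 idx=0 pred=N actual=N -> ctr[0]=0

Answer: 0 1 1 3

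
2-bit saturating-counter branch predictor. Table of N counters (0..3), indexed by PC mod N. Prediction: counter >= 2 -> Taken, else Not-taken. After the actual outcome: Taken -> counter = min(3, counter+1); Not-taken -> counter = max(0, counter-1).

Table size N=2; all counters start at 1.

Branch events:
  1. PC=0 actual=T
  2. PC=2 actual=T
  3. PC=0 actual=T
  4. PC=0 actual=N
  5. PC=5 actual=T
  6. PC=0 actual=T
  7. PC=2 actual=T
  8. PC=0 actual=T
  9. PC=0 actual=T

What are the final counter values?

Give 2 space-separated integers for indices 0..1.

Ev 1: PC=0 idx=0 pred=N actual=T -> ctr[0]=2
Ev 2: PC=2 idx=0 pred=T actual=T -> ctr[0]=3
Ev 3: PC=0 idx=0 pred=T actual=T -> ctr[0]=3
Ev 4: PC=0 idx=0 pred=T actual=N -> ctr[0]=2
Ev 5: PC=5 idx=1 pred=N actual=T -> ctr[1]=2
Ev 6: PC=0 idx=0 pred=T actual=T -> ctr[0]=3
Ev 7: PC=2 idx=0 pred=T actual=T -> ctr[0]=3
Ev 8: PC=0 idx=0 pred=T actual=T -> ctr[0]=3
Ev 9: PC=0 idx=0 pred=T actual=T -> ctr[0]=3

Answer: 3 2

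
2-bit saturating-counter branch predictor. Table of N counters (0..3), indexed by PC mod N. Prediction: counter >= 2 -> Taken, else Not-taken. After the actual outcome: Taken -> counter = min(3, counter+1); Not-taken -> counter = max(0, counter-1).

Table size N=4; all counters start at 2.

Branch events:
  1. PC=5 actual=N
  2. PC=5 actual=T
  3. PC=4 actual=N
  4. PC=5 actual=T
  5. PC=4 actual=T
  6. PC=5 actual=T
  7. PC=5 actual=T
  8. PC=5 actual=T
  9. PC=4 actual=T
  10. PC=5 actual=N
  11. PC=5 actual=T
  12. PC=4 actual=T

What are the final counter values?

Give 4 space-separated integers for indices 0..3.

Ev 1: PC=5 idx=1 pred=T actual=N -> ctr[1]=1
Ev 2: PC=5 idx=1 pred=N actual=T -> ctr[1]=2
Ev 3: PC=4 idx=0 pred=T actual=N -> ctr[0]=1
Ev 4: PC=5 idx=1 pred=T actual=T -> ctr[1]=3
Ev 5: PC=4 idx=0 pred=N actual=T -> ctr[0]=2
Ev 6: PC=5 idx=1 pred=T actual=T -> ctr[1]=3
Ev 7: PC=5 idx=1 pred=T actual=T -> ctr[1]=3
Ev 8: PC=5 idx=1 pred=T actual=T -> ctr[1]=3
Ev 9: PC=4 idx=0 pred=T actual=T -> ctr[0]=3
Ev 10: PC=5 idx=1 pred=T actual=N -> ctr[1]=2
Ev 11: PC=5 idx=1 pred=T actual=T -> ctr[1]=3
Ev 12: PC=4 idx=0 pred=T actual=T -> ctr[0]=3

Answer: 3 3 2 2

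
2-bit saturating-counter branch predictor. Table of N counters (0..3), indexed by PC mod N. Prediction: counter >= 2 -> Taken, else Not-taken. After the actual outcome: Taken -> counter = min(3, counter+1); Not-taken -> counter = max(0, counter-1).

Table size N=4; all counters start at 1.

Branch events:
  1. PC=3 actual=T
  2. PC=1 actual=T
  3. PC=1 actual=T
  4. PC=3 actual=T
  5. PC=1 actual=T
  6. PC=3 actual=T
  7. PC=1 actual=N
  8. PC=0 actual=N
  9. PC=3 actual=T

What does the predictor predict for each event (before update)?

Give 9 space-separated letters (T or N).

Ev 1: PC=3 idx=3 pred=N actual=T -> ctr[3]=2
Ev 2: PC=1 idx=1 pred=N actual=T -> ctr[1]=2
Ev 3: PC=1 idx=1 pred=T actual=T -> ctr[1]=3
Ev 4: PC=3 idx=3 pred=T actual=T -> ctr[3]=3
Ev 5: PC=1 idx=1 pred=T actual=T -> ctr[1]=3
Ev 6: PC=3 idx=3 pred=T actual=T -> ctr[3]=3
Ev 7: PC=1 idx=1 pred=T actual=N -> ctr[1]=2
Ev 8: PC=0 idx=0 pred=N actual=N -> ctr[0]=0
Ev 9: PC=3 idx=3 pred=T actual=T -> ctr[3]=3

Answer: N N T T T T T N T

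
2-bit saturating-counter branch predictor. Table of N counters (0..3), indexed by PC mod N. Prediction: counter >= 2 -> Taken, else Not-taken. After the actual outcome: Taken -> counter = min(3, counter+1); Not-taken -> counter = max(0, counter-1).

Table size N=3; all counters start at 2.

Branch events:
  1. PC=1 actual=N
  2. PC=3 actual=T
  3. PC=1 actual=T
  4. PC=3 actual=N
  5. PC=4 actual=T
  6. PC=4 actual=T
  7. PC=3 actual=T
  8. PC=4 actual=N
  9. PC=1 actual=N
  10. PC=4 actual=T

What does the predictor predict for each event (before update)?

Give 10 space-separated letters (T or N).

Ev 1: PC=1 idx=1 pred=T actual=N -> ctr[1]=1
Ev 2: PC=3 idx=0 pred=T actual=T -> ctr[0]=3
Ev 3: PC=1 idx=1 pred=N actual=T -> ctr[1]=2
Ev 4: PC=3 idx=0 pred=T actual=N -> ctr[0]=2
Ev 5: PC=4 idx=1 pred=T actual=T -> ctr[1]=3
Ev 6: PC=4 idx=1 pred=T actual=T -> ctr[1]=3
Ev 7: PC=3 idx=0 pred=T actual=T -> ctr[0]=3
Ev 8: PC=4 idx=1 pred=T actual=N -> ctr[1]=2
Ev 9: PC=1 idx=1 pred=T actual=N -> ctr[1]=1
Ev 10: PC=4 idx=1 pred=N actual=T -> ctr[1]=2

Answer: T T N T T T T T T N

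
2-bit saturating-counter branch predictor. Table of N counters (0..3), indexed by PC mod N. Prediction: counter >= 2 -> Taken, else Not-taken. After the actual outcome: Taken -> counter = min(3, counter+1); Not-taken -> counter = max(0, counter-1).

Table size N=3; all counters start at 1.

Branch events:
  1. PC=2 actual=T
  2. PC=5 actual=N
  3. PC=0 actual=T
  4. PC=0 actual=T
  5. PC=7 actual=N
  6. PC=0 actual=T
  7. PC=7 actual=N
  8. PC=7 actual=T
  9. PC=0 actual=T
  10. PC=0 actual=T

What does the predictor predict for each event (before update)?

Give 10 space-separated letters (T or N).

Answer: N T N T N T N N T T

Derivation:
Ev 1: PC=2 idx=2 pred=N actual=T -> ctr[2]=2
Ev 2: PC=5 idx=2 pred=T actual=N -> ctr[2]=1
Ev 3: PC=0 idx=0 pred=N actual=T -> ctr[0]=2
Ev 4: PC=0 idx=0 pred=T actual=T -> ctr[0]=3
Ev 5: PC=7 idx=1 pred=N actual=N -> ctr[1]=0
Ev 6: PC=0 idx=0 pred=T actual=T -> ctr[0]=3
Ev 7: PC=7 idx=1 pred=N actual=N -> ctr[1]=0
Ev 8: PC=7 idx=1 pred=N actual=T -> ctr[1]=1
Ev 9: PC=0 idx=0 pred=T actual=T -> ctr[0]=3
Ev 10: PC=0 idx=0 pred=T actual=T -> ctr[0]=3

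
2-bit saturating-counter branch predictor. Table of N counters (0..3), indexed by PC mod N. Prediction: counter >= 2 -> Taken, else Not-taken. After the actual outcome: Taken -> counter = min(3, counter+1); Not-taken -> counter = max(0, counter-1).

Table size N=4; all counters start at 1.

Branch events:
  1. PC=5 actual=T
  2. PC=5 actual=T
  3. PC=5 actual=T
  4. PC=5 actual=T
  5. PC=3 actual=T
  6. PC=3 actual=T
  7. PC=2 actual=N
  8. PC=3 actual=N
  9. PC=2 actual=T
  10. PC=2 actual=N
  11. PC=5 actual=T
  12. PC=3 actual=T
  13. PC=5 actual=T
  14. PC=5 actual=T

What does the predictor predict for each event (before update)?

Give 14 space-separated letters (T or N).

Ev 1: PC=5 idx=1 pred=N actual=T -> ctr[1]=2
Ev 2: PC=5 idx=1 pred=T actual=T -> ctr[1]=3
Ev 3: PC=5 idx=1 pred=T actual=T -> ctr[1]=3
Ev 4: PC=5 idx=1 pred=T actual=T -> ctr[1]=3
Ev 5: PC=3 idx=3 pred=N actual=T -> ctr[3]=2
Ev 6: PC=3 idx=3 pred=T actual=T -> ctr[3]=3
Ev 7: PC=2 idx=2 pred=N actual=N -> ctr[2]=0
Ev 8: PC=3 idx=3 pred=T actual=N -> ctr[3]=2
Ev 9: PC=2 idx=2 pred=N actual=T -> ctr[2]=1
Ev 10: PC=2 idx=2 pred=N actual=N -> ctr[2]=0
Ev 11: PC=5 idx=1 pred=T actual=T -> ctr[1]=3
Ev 12: PC=3 idx=3 pred=T actual=T -> ctr[3]=3
Ev 13: PC=5 idx=1 pred=T actual=T -> ctr[1]=3
Ev 14: PC=5 idx=1 pred=T actual=T -> ctr[1]=3

Answer: N T T T N T N T N N T T T T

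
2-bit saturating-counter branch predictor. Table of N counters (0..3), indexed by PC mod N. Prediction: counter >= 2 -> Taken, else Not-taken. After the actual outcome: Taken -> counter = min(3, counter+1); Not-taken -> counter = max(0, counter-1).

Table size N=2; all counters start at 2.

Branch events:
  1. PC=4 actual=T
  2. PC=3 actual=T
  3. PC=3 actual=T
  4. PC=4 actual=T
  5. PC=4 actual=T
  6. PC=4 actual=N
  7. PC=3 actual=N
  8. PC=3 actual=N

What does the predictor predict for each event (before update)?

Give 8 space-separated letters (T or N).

Ev 1: PC=4 idx=0 pred=T actual=T -> ctr[0]=3
Ev 2: PC=3 idx=1 pred=T actual=T -> ctr[1]=3
Ev 3: PC=3 idx=1 pred=T actual=T -> ctr[1]=3
Ev 4: PC=4 idx=0 pred=T actual=T -> ctr[0]=3
Ev 5: PC=4 idx=0 pred=T actual=T -> ctr[0]=3
Ev 6: PC=4 idx=0 pred=T actual=N -> ctr[0]=2
Ev 7: PC=3 idx=1 pred=T actual=N -> ctr[1]=2
Ev 8: PC=3 idx=1 pred=T actual=N -> ctr[1]=1

Answer: T T T T T T T T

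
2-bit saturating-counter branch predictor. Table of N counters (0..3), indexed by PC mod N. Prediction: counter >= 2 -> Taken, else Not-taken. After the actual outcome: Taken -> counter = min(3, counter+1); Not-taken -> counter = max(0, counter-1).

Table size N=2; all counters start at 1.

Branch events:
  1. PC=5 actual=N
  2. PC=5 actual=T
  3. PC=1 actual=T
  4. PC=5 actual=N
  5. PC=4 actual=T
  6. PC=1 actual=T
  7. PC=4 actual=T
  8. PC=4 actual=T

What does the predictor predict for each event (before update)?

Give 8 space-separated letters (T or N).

Answer: N N N T N N T T

Derivation:
Ev 1: PC=5 idx=1 pred=N actual=N -> ctr[1]=0
Ev 2: PC=5 idx=1 pred=N actual=T -> ctr[1]=1
Ev 3: PC=1 idx=1 pred=N actual=T -> ctr[1]=2
Ev 4: PC=5 idx=1 pred=T actual=N -> ctr[1]=1
Ev 5: PC=4 idx=0 pred=N actual=T -> ctr[0]=2
Ev 6: PC=1 idx=1 pred=N actual=T -> ctr[1]=2
Ev 7: PC=4 idx=0 pred=T actual=T -> ctr[0]=3
Ev 8: PC=4 idx=0 pred=T actual=T -> ctr[0]=3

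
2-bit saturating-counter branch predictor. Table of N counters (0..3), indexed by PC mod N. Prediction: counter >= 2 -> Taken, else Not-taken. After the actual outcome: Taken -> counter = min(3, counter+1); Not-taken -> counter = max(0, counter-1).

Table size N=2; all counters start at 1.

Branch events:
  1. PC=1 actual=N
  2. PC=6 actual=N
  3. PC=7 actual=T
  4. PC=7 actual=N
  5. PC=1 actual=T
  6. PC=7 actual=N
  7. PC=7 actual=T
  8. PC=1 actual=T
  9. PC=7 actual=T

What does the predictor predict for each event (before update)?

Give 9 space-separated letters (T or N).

Answer: N N N N N N N N T

Derivation:
Ev 1: PC=1 idx=1 pred=N actual=N -> ctr[1]=0
Ev 2: PC=6 idx=0 pred=N actual=N -> ctr[0]=0
Ev 3: PC=7 idx=1 pred=N actual=T -> ctr[1]=1
Ev 4: PC=7 idx=1 pred=N actual=N -> ctr[1]=0
Ev 5: PC=1 idx=1 pred=N actual=T -> ctr[1]=1
Ev 6: PC=7 idx=1 pred=N actual=N -> ctr[1]=0
Ev 7: PC=7 idx=1 pred=N actual=T -> ctr[1]=1
Ev 8: PC=1 idx=1 pred=N actual=T -> ctr[1]=2
Ev 9: PC=7 idx=1 pred=T actual=T -> ctr[1]=3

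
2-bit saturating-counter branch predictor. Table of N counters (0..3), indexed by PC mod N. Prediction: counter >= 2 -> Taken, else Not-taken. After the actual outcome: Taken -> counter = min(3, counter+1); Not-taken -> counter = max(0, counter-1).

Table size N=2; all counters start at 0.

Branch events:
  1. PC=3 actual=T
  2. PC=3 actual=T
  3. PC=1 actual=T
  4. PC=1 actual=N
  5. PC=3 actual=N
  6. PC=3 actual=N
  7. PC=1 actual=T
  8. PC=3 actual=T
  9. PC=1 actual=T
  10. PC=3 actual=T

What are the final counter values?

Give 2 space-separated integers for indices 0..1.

Ev 1: PC=3 idx=1 pred=N actual=T -> ctr[1]=1
Ev 2: PC=3 idx=1 pred=N actual=T -> ctr[1]=2
Ev 3: PC=1 idx=1 pred=T actual=T -> ctr[1]=3
Ev 4: PC=1 idx=1 pred=T actual=N -> ctr[1]=2
Ev 5: PC=3 idx=1 pred=T actual=N -> ctr[1]=1
Ev 6: PC=3 idx=1 pred=N actual=N -> ctr[1]=0
Ev 7: PC=1 idx=1 pred=N actual=T -> ctr[1]=1
Ev 8: PC=3 idx=1 pred=N actual=T -> ctr[1]=2
Ev 9: PC=1 idx=1 pred=T actual=T -> ctr[1]=3
Ev 10: PC=3 idx=1 pred=T actual=T -> ctr[1]=3

Answer: 0 3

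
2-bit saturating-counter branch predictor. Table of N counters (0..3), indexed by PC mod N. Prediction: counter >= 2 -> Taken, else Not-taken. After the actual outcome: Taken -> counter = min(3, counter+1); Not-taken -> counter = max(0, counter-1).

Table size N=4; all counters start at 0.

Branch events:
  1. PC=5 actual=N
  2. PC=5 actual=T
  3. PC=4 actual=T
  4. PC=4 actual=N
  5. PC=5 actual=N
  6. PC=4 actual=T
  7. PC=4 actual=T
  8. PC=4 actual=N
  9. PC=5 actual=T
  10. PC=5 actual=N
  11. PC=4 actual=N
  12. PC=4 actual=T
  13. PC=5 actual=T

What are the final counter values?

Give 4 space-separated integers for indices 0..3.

Answer: 1 1 0 0

Derivation:
Ev 1: PC=5 idx=1 pred=N actual=N -> ctr[1]=0
Ev 2: PC=5 idx=1 pred=N actual=T -> ctr[1]=1
Ev 3: PC=4 idx=0 pred=N actual=T -> ctr[0]=1
Ev 4: PC=4 idx=0 pred=N actual=N -> ctr[0]=0
Ev 5: PC=5 idx=1 pred=N actual=N -> ctr[1]=0
Ev 6: PC=4 idx=0 pred=N actual=T -> ctr[0]=1
Ev 7: PC=4 idx=0 pred=N actual=T -> ctr[0]=2
Ev 8: PC=4 idx=0 pred=T actual=N -> ctr[0]=1
Ev 9: PC=5 idx=1 pred=N actual=T -> ctr[1]=1
Ev 10: PC=5 idx=1 pred=N actual=N -> ctr[1]=0
Ev 11: PC=4 idx=0 pred=N actual=N -> ctr[0]=0
Ev 12: PC=4 idx=0 pred=N actual=T -> ctr[0]=1
Ev 13: PC=5 idx=1 pred=N actual=T -> ctr[1]=1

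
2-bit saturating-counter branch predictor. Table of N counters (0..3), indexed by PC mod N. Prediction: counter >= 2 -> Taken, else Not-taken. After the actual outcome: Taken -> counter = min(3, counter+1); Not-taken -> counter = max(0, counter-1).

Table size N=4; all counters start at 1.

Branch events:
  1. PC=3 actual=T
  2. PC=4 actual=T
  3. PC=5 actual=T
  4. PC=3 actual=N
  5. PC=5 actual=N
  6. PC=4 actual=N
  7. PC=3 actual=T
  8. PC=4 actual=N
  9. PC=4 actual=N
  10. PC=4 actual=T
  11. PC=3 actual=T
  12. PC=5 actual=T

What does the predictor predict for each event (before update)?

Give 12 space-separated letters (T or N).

Ev 1: PC=3 idx=3 pred=N actual=T -> ctr[3]=2
Ev 2: PC=4 idx=0 pred=N actual=T -> ctr[0]=2
Ev 3: PC=5 idx=1 pred=N actual=T -> ctr[1]=2
Ev 4: PC=3 idx=3 pred=T actual=N -> ctr[3]=1
Ev 5: PC=5 idx=1 pred=T actual=N -> ctr[1]=1
Ev 6: PC=4 idx=0 pred=T actual=N -> ctr[0]=1
Ev 7: PC=3 idx=3 pred=N actual=T -> ctr[3]=2
Ev 8: PC=4 idx=0 pred=N actual=N -> ctr[0]=0
Ev 9: PC=4 idx=0 pred=N actual=N -> ctr[0]=0
Ev 10: PC=4 idx=0 pred=N actual=T -> ctr[0]=1
Ev 11: PC=3 idx=3 pred=T actual=T -> ctr[3]=3
Ev 12: PC=5 idx=1 pred=N actual=T -> ctr[1]=2

Answer: N N N T T T N N N N T N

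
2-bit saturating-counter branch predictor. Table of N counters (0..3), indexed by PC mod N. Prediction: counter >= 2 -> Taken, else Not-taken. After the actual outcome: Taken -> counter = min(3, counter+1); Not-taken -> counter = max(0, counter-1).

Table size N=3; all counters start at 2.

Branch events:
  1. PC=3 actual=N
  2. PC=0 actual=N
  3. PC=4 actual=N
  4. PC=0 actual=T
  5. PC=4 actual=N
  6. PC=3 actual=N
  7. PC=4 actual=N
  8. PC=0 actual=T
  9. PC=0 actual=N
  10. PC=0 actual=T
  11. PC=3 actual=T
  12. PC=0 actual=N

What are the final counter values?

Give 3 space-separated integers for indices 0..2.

Ev 1: PC=3 idx=0 pred=T actual=N -> ctr[0]=1
Ev 2: PC=0 idx=0 pred=N actual=N -> ctr[0]=0
Ev 3: PC=4 idx=1 pred=T actual=N -> ctr[1]=1
Ev 4: PC=0 idx=0 pred=N actual=T -> ctr[0]=1
Ev 5: PC=4 idx=1 pred=N actual=N -> ctr[1]=0
Ev 6: PC=3 idx=0 pred=N actual=N -> ctr[0]=0
Ev 7: PC=4 idx=1 pred=N actual=N -> ctr[1]=0
Ev 8: PC=0 idx=0 pred=N actual=T -> ctr[0]=1
Ev 9: PC=0 idx=0 pred=N actual=N -> ctr[0]=0
Ev 10: PC=0 idx=0 pred=N actual=T -> ctr[0]=1
Ev 11: PC=3 idx=0 pred=N actual=T -> ctr[0]=2
Ev 12: PC=0 idx=0 pred=T actual=N -> ctr[0]=1

Answer: 1 0 2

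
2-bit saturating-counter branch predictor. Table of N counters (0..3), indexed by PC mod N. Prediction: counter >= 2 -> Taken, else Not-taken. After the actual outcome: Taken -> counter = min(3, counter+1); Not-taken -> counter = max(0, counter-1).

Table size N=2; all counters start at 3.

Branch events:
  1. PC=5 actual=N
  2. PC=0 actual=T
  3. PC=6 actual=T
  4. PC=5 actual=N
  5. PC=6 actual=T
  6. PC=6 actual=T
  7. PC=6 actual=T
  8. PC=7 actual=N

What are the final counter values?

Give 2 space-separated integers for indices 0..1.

Ev 1: PC=5 idx=1 pred=T actual=N -> ctr[1]=2
Ev 2: PC=0 idx=0 pred=T actual=T -> ctr[0]=3
Ev 3: PC=6 idx=0 pred=T actual=T -> ctr[0]=3
Ev 4: PC=5 idx=1 pred=T actual=N -> ctr[1]=1
Ev 5: PC=6 idx=0 pred=T actual=T -> ctr[0]=3
Ev 6: PC=6 idx=0 pred=T actual=T -> ctr[0]=3
Ev 7: PC=6 idx=0 pred=T actual=T -> ctr[0]=3
Ev 8: PC=7 idx=1 pred=N actual=N -> ctr[1]=0

Answer: 3 0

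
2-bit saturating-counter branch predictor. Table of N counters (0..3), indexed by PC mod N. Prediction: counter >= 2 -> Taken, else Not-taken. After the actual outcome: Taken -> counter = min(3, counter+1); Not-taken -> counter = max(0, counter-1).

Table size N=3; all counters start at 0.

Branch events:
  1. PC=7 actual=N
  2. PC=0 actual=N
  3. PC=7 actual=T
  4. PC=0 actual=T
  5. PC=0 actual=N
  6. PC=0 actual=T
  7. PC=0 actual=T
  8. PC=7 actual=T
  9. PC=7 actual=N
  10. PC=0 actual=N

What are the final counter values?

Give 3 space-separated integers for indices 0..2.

Answer: 1 1 0

Derivation:
Ev 1: PC=7 idx=1 pred=N actual=N -> ctr[1]=0
Ev 2: PC=0 idx=0 pred=N actual=N -> ctr[0]=0
Ev 3: PC=7 idx=1 pred=N actual=T -> ctr[1]=1
Ev 4: PC=0 idx=0 pred=N actual=T -> ctr[0]=1
Ev 5: PC=0 idx=0 pred=N actual=N -> ctr[0]=0
Ev 6: PC=0 idx=0 pred=N actual=T -> ctr[0]=1
Ev 7: PC=0 idx=0 pred=N actual=T -> ctr[0]=2
Ev 8: PC=7 idx=1 pred=N actual=T -> ctr[1]=2
Ev 9: PC=7 idx=1 pred=T actual=N -> ctr[1]=1
Ev 10: PC=0 idx=0 pred=T actual=N -> ctr[0]=1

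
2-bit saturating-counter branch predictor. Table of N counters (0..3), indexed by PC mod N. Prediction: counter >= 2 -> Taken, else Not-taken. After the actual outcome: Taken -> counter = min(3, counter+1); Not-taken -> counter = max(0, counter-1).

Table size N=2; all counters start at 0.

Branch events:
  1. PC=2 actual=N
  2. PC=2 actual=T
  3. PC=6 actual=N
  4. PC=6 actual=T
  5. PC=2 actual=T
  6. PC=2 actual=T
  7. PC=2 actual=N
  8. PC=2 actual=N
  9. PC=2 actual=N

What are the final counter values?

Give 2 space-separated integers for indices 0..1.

Answer: 0 0

Derivation:
Ev 1: PC=2 idx=0 pred=N actual=N -> ctr[0]=0
Ev 2: PC=2 idx=0 pred=N actual=T -> ctr[0]=1
Ev 3: PC=6 idx=0 pred=N actual=N -> ctr[0]=0
Ev 4: PC=6 idx=0 pred=N actual=T -> ctr[0]=1
Ev 5: PC=2 idx=0 pred=N actual=T -> ctr[0]=2
Ev 6: PC=2 idx=0 pred=T actual=T -> ctr[0]=3
Ev 7: PC=2 idx=0 pred=T actual=N -> ctr[0]=2
Ev 8: PC=2 idx=0 pred=T actual=N -> ctr[0]=1
Ev 9: PC=2 idx=0 pred=N actual=N -> ctr[0]=0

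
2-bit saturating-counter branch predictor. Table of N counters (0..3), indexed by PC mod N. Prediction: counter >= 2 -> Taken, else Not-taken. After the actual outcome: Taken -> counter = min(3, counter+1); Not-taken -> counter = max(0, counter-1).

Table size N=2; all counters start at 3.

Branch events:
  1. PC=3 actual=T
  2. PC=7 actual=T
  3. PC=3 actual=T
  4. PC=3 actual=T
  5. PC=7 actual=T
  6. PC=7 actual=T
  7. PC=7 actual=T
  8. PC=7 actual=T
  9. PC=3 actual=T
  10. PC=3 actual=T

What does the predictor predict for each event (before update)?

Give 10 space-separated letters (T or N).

Answer: T T T T T T T T T T

Derivation:
Ev 1: PC=3 idx=1 pred=T actual=T -> ctr[1]=3
Ev 2: PC=7 idx=1 pred=T actual=T -> ctr[1]=3
Ev 3: PC=3 idx=1 pred=T actual=T -> ctr[1]=3
Ev 4: PC=3 idx=1 pred=T actual=T -> ctr[1]=3
Ev 5: PC=7 idx=1 pred=T actual=T -> ctr[1]=3
Ev 6: PC=7 idx=1 pred=T actual=T -> ctr[1]=3
Ev 7: PC=7 idx=1 pred=T actual=T -> ctr[1]=3
Ev 8: PC=7 idx=1 pred=T actual=T -> ctr[1]=3
Ev 9: PC=3 idx=1 pred=T actual=T -> ctr[1]=3
Ev 10: PC=3 idx=1 pred=T actual=T -> ctr[1]=3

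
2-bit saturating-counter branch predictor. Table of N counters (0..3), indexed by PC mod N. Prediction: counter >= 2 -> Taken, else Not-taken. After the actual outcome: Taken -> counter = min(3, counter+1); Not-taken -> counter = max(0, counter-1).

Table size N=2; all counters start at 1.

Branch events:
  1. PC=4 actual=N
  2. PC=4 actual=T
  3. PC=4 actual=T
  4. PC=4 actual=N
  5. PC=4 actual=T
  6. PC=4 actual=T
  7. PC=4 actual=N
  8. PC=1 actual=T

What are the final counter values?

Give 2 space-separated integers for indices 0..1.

Answer: 2 2

Derivation:
Ev 1: PC=4 idx=0 pred=N actual=N -> ctr[0]=0
Ev 2: PC=4 idx=0 pred=N actual=T -> ctr[0]=1
Ev 3: PC=4 idx=0 pred=N actual=T -> ctr[0]=2
Ev 4: PC=4 idx=0 pred=T actual=N -> ctr[0]=1
Ev 5: PC=4 idx=0 pred=N actual=T -> ctr[0]=2
Ev 6: PC=4 idx=0 pred=T actual=T -> ctr[0]=3
Ev 7: PC=4 idx=0 pred=T actual=N -> ctr[0]=2
Ev 8: PC=1 idx=1 pred=N actual=T -> ctr[1]=2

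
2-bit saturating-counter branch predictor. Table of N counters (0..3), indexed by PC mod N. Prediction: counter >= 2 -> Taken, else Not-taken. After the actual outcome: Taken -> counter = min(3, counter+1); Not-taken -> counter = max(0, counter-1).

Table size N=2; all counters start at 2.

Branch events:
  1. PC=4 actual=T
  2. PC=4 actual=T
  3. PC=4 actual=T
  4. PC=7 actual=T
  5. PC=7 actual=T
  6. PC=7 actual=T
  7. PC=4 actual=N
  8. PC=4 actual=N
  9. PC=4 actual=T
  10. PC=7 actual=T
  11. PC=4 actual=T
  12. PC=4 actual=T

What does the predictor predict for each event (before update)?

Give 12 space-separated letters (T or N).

Ev 1: PC=4 idx=0 pred=T actual=T -> ctr[0]=3
Ev 2: PC=4 idx=0 pred=T actual=T -> ctr[0]=3
Ev 3: PC=4 idx=0 pred=T actual=T -> ctr[0]=3
Ev 4: PC=7 idx=1 pred=T actual=T -> ctr[1]=3
Ev 5: PC=7 idx=1 pred=T actual=T -> ctr[1]=3
Ev 6: PC=7 idx=1 pred=T actual=T -> ctr[1]=3
Ev 7: PC=4 idx=0 pred=T actual=N -> ctr[0]=2
Ev 8: PC=4 idx=0 pred=T actual=N -> ctr[0]=1
Ev 9: PC=4 idx=0 pred=N actual=T -> ctr[0]=2
Ev 10: PC=7 idx=1 pred=T actual=T -> ctr[1]=3
Ev 11: PC=4 idx=0 pred=T actual=T -> ctr[0]=3
Ev 12: PC=4 idx=0 pred=T actual=T -> ctr[0]=3

Answer: T T T T T T T T N T T T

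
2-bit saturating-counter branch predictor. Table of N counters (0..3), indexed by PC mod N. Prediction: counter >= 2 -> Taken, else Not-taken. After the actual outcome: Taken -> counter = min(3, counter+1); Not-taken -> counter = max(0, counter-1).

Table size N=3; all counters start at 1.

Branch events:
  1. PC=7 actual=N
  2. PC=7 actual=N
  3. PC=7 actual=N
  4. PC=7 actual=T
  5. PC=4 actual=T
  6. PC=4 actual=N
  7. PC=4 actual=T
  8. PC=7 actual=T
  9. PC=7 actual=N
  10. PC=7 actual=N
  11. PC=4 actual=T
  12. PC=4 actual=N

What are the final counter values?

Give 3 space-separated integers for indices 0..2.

Answer: 1 1 1

Derivation:
Ev 1: PC=7 idx=1 pred=N actual=N -> ctr[1]=0
Ev 2: PC=7 idx=1 pred=N actual=N -> ctr[1]=0
Ev 3: PC=7 idx=1 pred=N actual=N -> ctr[1]=0
Ev 4: PC=7 idx=1 pred=N actual=T -> ctr[1]=1
Ev 5: PC=4 idx=1 pred=N actual=T -> ctr[1]=2
Ev 6: PC=4 idx=1 pred=T actual=N -> ctr[1]=1
Ev 7: PC=4 idx=1 pred=N actual=T -> ctr[1]=2
Ev 8: PC=7 idx=1 pred=T actual=T -> ctr[1]=3
Ev 9: PC=7 idx=1 pred=T actual=N -> ctr[1]=2
Ev 10: PC=7 idx=1 pred=T actual=N -> ctr[1]=1
Ev 11: PC=4 idx=1 pred=N actual=T -> ctr[1]=2
Ev 12: PC=4 idx=1 pred=T actual=N -> ctr[1]=1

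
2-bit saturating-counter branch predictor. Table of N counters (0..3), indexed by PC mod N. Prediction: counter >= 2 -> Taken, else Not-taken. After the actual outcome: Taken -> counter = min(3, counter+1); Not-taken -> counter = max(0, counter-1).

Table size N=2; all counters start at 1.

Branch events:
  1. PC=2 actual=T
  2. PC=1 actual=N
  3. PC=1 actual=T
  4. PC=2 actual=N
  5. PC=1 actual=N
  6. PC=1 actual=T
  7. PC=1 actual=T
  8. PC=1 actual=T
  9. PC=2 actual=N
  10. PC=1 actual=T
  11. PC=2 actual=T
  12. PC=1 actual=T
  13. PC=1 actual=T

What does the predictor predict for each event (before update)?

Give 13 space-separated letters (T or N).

Ev 1: PC=2 idx=0 pred=N actual=T -> ctr[0]=2
Ev 2: PC=1 idx=1 pred=N actual=N -> ctr[1]=0
Ev 3: PC=1 idx=1 pred=N actual=T -> ctr[1]=1
Ev 4: PC=2 idx=0 pred=T actual=N -> ctr[0]=1
Ev 5: PC=1 idx=1 pred=N actual=N -> ctr[1]=0
Ev 6: PC=1 idx=1 pred=N actual=T -> ctr[1]=1
Ev 7: PC=1 idx=1 pred=N actual=T -> ctr[1]=2
Ev 8: PC=1 idx=1 pred=T actual=T -> ctr[1]=3
Ev 9: PC=2 idx=0 pred=N actual=N -> ctr[0]=0
Ev 10: PC=1 idx=1 pred=T actual=T -> ctr[1]=3
Ev 11: PC=2 idx=0 pred=N actual=T -> ctr[0]=1
Ev 12: PC=1 idx=1 pred=T actual=T -> ctr[1]=3
Ev 13: PC=1 idx=1 pred=T actual=T -> ctr[1]=3

Answer: N N N T N N N T N T N T T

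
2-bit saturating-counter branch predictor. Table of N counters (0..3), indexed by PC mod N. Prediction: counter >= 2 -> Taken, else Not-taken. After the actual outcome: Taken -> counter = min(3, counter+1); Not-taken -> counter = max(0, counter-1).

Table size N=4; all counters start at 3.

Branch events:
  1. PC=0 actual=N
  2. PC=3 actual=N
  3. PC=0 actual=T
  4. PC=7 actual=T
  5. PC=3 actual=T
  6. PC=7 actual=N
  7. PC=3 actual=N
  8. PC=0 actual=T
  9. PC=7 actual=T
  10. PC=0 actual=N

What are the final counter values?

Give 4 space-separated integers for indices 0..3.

Ev 1: PC=0 idx=0 pred=T actual=N -> ctr[0]=2
Ev 2: PC=3 idx=3 pred=T actual=N -> ctr[3]=2
Ev 3: PC=0 idx=0 pred=T actual=T -> ctr[0]=3
Ev 4: PC=7 idx=3 pred=T actual=T -> ctr[3]=3
Ev 5: PC=3 idx=3 pred=T actual=T -> ctr[3]=3
Ev 6: PC=7 idx=3 pred=T actual=N -> ctr[3]=2
Ev 7: PC=3 idx=3 pred=T actual=N -> ctr[3]=1
Ev 8: PC=0 idx=0 pred=T actual=T -> ctr[0]=3
Ev 9: PC=7 idx=3 pred=N actual=T -> ctr[3]=2
Ev 10: PC=0 idx=0 pred=T actual=N -> ctr[0]=2

Answer: 2 3 3 2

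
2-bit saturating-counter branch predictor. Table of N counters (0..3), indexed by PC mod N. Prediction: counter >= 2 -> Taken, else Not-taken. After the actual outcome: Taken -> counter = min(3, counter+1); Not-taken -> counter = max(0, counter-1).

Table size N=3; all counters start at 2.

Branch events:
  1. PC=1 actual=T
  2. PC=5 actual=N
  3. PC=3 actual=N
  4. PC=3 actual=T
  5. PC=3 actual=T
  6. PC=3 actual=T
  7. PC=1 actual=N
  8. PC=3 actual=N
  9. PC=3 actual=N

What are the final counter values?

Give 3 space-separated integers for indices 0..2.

Answer: 1 2 1

Derivation:
Ev 1: PC=1 idx=1 pred=T actual=T -> ctr[1]=3
Ev 2: PC=5 idx=2 pred=T actual=N -> ctr[2]=1
Ev 3: PC=3 idx=0 pred=T actual=N -> ctr[0]=1
Ev 4: PC=3 idx=0 pred=N actual=T -> ctr[0]=2
Ev 5: PC=3 idx=0 pred=T actual=T -> ctr[0]=3
Ev 6: PC=3 idx=0 pred=T actual=T -> ctr[0]=3
Ev 7: PC=1 idx=1 pred=T actual=N -> ctr[1]=2
Ev 8: PC=3 idx=0 pred=T actual=N -> ctr[0]=2
Ev 9: PC=3 idx=0 pred=T actual=N -> ctr[0]=1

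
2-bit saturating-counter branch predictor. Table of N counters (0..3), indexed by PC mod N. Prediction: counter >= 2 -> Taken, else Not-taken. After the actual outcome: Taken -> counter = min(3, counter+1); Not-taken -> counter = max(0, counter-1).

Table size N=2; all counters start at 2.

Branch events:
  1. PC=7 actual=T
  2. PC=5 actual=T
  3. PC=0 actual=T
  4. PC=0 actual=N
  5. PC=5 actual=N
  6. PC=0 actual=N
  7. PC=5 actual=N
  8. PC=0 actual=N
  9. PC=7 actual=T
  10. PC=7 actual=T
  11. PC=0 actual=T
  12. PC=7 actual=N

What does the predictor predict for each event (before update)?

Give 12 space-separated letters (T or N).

Ev 1: PC=7 idx=1 pred=T actual=T -> ctr[1]=3
Ev 2: PC=5 idx=1 pred=T actual=T -> ctr[1]=3
Ev 3: PC=0 idx=0 pred=T actual=T -> ctr[0]=3
Ev 4: PC=0 idx=0 pred=T actual=N -> ctr[0]=2
Ev 5: PC=5 idx=1 pred=T actual=N -> ctr[1]=2
Ev 6: PC=0 idx=0 pred=T actual=N -> ctr[0]=1
Ev 7: PC=5 idx=1 pred=T actual=N -> ctr[1]=1
Ev 8: PC=0 idx=0 pred=N actual=N -> ctr[0]=0
Ev 9: PC=7 idx=1 pred=N actual=T -> ctr[1]=2
Ev 10: PC=7 idx=1 pred=T actual=T -> ctr[1]=3
Ev 11: PC=0 idx=0 pred=N actual=T -> ctr[0]=1
Ev 12: PC=7 idx=1 pred=T actual=N -> ctr[1]=2

Answer: T T T T T T T N N T N T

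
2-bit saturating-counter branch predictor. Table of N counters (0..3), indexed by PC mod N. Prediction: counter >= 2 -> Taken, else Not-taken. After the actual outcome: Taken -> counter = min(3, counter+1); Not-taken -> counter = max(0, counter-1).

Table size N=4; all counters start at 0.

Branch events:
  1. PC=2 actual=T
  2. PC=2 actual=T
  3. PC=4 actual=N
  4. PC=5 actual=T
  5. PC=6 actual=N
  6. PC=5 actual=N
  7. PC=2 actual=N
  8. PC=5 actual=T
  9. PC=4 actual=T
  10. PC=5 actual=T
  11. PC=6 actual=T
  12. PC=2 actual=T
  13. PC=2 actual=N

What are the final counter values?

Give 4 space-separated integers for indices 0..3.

Ev 1: PC=2 idx=2 pred=N actual=T -> ctr[2]=1
Ev 2: PC=2 idx=2 pred=N actual=T -> ctr[2]=2
Ev 3: PC=4 idx=0 pred=N actual=N -> ctr[0]=0
Ev 4: PC=5 idx=1 pred=N actual=T -> ctr[1]=1
Ev 5: PC=6 idx=2 pred=T actual=N -> ctr[2]=1
Ev 6: PC=5 idx=1 pred=N actual=N -> ctr[1]=0
Ev 7: PC=2 idx=2 pred=N actual=N -> ctr[2]=0
Ev 8: PC=5 idx=1 pred=N actual=T -> ctr[1]=1
Ev 9: PC=4 idx=0 pred=N actual=T -> ctr[0]=1
Ev 10: PC=5 idx=1 pred=N actual=T -> ctr[1]=2
Ev 11: PC=6 idx=2 pred=N actual=T -> ctr[2]=1
Ev 12: PC=2 idx=2 pred=N actual=T -> ctr[2]=2
Ev 13: PC=2 idx=2 pred=T actual=N -> ctr[2]=1

Answer: 1 2 1 0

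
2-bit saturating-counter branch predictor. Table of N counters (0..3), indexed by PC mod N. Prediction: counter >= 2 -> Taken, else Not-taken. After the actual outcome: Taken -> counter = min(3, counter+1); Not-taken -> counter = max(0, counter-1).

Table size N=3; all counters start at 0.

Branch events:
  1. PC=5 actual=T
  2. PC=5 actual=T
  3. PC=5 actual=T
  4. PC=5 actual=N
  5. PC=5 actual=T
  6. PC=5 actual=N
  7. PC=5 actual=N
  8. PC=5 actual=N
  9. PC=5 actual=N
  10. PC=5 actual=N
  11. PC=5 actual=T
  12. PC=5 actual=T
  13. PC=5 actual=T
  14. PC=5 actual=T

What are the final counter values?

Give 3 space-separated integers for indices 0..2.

Answer: 0 0 3

Derivation:
Ev 1: PC=5 idx=2 pred=N actual=T -> ctr[2]=1
Ev 2: PC=5 idx=2 pred=N actual=T -> ctr[2]=2
Ev 3: PC=5 idx=2 pred=T actual=T -> ctr[2]=3
Ev 4: PC=5 idx=2 pred=T actual=N -> ctr[2]=2
Ev 5: PC=5 idx=2 pred=T actual=T -> ctr[2]=3
Ev 6: PC=5 idx=2 pred=T actual=N -> ctr[2]=2
Ev 7: PC=5 idx=2 pred=T actual=N -> ctr[2]=1
Ev 8: PC=5 idx=2 pred=N actual=N -> ctr[2]=0
Ev 9: PC=5 idx=2 pred=N actual=N -> ctr[2]=0
Ev 10: PC=5 idx=2 pred=N actual=N -> ctr[2]=0
Ev 11: PC=5 idx=2 pred=N actual=T -> ctr[2]=1
Ev 12: PC=5 idx=2 pred=N actual=T -> ctr[2]=2
Ev 13: PC=5 idx=2 pred=T actual=T -> ctr[2]=3
Ev 14: PC=5 idx=2 pred=T actual=T -> ctr[2]=3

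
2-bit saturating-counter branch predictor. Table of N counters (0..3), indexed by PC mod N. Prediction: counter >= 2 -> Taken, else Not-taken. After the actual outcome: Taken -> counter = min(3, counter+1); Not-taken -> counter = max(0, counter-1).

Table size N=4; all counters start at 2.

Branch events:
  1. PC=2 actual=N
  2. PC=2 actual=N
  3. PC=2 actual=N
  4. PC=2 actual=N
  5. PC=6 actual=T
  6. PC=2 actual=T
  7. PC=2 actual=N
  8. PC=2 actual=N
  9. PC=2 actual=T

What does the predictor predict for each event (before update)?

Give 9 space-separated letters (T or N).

Ev 1: PC=2 idx=2 pred=T actual=N -> ctr[2]=1
Ev 2: PC=2 idx=2 pred=N actual=N -> ctr[2]=0
Ev 3: PC=2 idx=2 pred=N actual=N -> ctr[2]=0
Ev 4: PC=2 idx=2 pred=N actual=N -> ctr[2]=0
Ev 5: PC=6 idx=2 pred=N actual=T -> ctr[2]=1
Ev 6: PC=2 idx=2 pred=N actual=T -> ctr[2]=2
Ev 7: PC=2 idx=2 pred=T actual=N -> ctr[2]=1
Ev 8: PC=2 idx=2 pred=N actual=N -> ctr[2]=0
Ev 9: PC=2 idx=2 pred=N actual=T -> ctr[2]=1

Answer: T N N N N N T N N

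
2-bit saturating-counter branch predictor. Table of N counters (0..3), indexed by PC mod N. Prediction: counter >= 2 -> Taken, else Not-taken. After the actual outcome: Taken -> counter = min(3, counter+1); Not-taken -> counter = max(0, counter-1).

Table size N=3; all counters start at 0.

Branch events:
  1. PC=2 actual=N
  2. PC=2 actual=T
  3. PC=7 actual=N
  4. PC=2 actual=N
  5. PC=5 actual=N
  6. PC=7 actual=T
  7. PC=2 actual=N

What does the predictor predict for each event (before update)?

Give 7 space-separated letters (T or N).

Answer: N N N N N N N

Derivation:
Ev 1: PC=2 idx=2 pred=N actual=N -> ctr[2]=0
Ev 2: PC=2 idx=2 pred=N actual=T -> ctr[2]=1
Ev 3: PC=7 idx=1 pred=N actual=N -> ctr[1]=0
Ev 4: PC=2 idx=2 pred=N actual=N -> ctr[2]=0
Ev 5: PC=5 idx=2 pred=N actual=N -> ctr[2]=0
Ev 6: PC=7 idx=1 pred=N actual=T -> ctr[1]=1
Ev 7: PC=2 idx=2 pred=N actual=N -> ctr[2]=0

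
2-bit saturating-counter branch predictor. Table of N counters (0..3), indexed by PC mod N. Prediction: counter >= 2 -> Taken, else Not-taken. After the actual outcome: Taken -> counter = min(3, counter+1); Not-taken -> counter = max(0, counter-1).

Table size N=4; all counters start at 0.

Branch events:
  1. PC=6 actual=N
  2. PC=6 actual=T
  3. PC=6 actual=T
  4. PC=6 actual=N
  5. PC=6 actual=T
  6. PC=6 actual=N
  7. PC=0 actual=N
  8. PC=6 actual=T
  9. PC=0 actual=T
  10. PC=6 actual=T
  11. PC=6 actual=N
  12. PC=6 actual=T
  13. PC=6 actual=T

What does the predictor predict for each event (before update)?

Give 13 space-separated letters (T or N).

Answer: N N N T N T N N N T T T T

Derivation:
Ev 1: PC=6 idx=2 pred=N actual=N -> ctr[2]=0
Ev 2: PC=6 idx=2 pred=N actual=T -> ctr[2]=1
Ev 3: PC=6 idx=2 pred=N actual=T -> ctr[2]=2
Ev 4: PC=6 idx=2 pred=T actual=N -> ctr[2]=1
Ev 5: PC=6 idx=2 pred=N actual=T -> ctr[2]=2
Ev 6: PC=6 idx=2 pred=T actual=N -> ctr[2]=1
Ev 7: PC=0 idx=0 pred=N actual=N -> ctr[0]=0
Ev 8: PC=6 idx=2 pred=N actual=T -> ctr[2]=2
Ev 9: PC=0 idx=0 pred=N actual=T -> ctr[0]=1
Ev 10: PC=6 idx=2 pred=T actual=T -> ctr[2]=3
Ev 11: PC=6 idx=2 pred=T actual=N -> ctr[2]=2
Ev 12: PC=6 idx=2 pred=T actual=T -> ctr[2]=3
Ev 13: PC=6 idx=2 pred=T actual=T -> ctr[2]=3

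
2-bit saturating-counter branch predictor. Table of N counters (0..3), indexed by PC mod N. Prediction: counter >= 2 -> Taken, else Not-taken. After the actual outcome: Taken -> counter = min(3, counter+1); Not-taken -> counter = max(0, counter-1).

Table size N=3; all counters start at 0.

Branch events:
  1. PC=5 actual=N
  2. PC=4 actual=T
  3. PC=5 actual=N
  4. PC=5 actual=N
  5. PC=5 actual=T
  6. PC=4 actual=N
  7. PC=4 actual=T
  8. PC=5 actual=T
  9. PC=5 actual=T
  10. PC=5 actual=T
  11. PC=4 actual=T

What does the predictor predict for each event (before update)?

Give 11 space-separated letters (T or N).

Answer: N N N N N N N N T T N

Derivation:
Ev 1: PC=5 idx=2 pred=N actual=N -> ctr[2]=0
Ev 2: PC=4 idx=1 pred=N actual=T -> ctr[1]=1
Ev 3: PC=5 idx=2 pred=N actual=N -> ctr[2]=0
Ev 4: PC=5 idx=2 pred=N actual=N -> ctr[2]=0
Ev 5: PC=5 idx=2 pred=N actual=T -> ctr[2]=1
Ev 6: PC=4 idx=1 pred=N actual=N -> ctr[1]=0
Ev 7: PC=4 idx=1 pred=N actual=T -> ctr[1]=1
Ev 8: PC=5 idx=2 pred=N actual=T -> ctr[2]=2
Ev 9: PC=5 idx=2 pred=T actual=T -> ctr[2]=3
Ev 10: PC=5 idx=2 pred=T actual=T -> ctr[2]=3
Ev 11: PC=4 idx=1 pred=N actual=T -> ctr[1]=2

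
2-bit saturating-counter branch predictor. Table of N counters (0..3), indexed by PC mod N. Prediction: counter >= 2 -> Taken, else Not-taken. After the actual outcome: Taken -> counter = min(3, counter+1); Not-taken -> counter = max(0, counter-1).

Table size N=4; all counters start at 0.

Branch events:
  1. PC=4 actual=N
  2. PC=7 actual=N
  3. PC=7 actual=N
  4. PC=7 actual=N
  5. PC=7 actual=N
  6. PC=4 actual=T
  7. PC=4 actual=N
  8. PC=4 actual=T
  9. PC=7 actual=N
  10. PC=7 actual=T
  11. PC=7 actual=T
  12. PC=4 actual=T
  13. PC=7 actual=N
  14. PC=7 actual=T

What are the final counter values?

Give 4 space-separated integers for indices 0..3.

Answer: 2 0 0 2

Derivation:
Ev 1: PC=4 idx=0 pred=N actual=N -> ctr[0]=0
Ev 2: PC=7 idx=3 pred=N actual=N -> ctr[3]=0
Ev 3: PC=7 idx=3 pred=N actual=N -> ctr[3]=0
Ev 4: PC=7 idx=3 pred=N actual=N -> ctr[3]=0
Ev 5: PC=7 idx=3 pred=N actual=N -> ctr[3]=0
Ev 6: PC=4 idx=0 pred=N actual=T -> ctr[0]=1
Ev 7: PC=4 idx=0 pred=N actual=N -> ctr[0]=0
Ev 8: PC=4 idx=0 pred=N actual=T -> ctr[0]=1
Ev 9: PC=7 idx=3 pred=N actual=N -> ctr[3]=0
Ev 10: PC=7 idx=3 pred=N actual=T -> ctr[3]=1
Ev 11: PC=7 idx=3 pred=N actual=T -> ctr[3]=2
Ev 12: PC=4 idx=0 pred=N actual=T -> ctr[0]=2
Ev 13: PC=7 idx=3 pred=T actual=N -> ctr[3]=1
Ev 14: PC=7 idx=3 pred=N actual=T -> ctr[3]=2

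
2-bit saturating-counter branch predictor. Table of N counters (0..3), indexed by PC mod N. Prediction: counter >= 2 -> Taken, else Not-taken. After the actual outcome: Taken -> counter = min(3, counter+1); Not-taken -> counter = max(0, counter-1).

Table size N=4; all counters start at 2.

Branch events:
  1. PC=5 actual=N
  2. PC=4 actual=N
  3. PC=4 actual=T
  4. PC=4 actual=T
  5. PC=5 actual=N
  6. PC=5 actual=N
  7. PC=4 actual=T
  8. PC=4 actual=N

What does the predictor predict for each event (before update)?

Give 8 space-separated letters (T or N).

Ev 1: PC=5 idx=1 pred=T actual=N -> ctr[1]=1
Ev 2: PC=4 idx=0 pred=T actual=N -> ctr[0]=1
Ev 3: PC=4 idx=0 pred=N actual=T -> ctr[0]=2
Ev 4: PC=4 idx=0 pred=T actual=T -> ctr[0]=3
Ev 5: PC=5 idx=1 pred=N actual=N -> ctr[1]=0
Ev 6: PC=5 idx=1 pred=N actual=N -> ctr[1]=0
Ev 7: PC=4 idx=0 pred=T actual=T -> ctr[0]=3
Ev 8: PC=4 idx=0 pred=T actual=N -> ctr[0]=2

Answer: T T N T N N T T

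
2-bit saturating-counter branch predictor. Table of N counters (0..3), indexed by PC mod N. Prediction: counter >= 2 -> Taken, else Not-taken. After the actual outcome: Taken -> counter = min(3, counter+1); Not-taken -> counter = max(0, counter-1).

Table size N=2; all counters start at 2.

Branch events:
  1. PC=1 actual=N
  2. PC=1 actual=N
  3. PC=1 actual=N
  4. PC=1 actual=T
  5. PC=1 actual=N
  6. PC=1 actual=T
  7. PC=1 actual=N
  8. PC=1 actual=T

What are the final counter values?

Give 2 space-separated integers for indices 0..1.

Answer: 2 1

Derivation:
Ev 1: PC=1 idx=1 pred=T actual=N -> ctr[1]=1
Ev 2: PC=1 idx=1 pred=N actual=N -> ctr[1]=0
Ev 3: PC=1 idx=1 pred=N actual=N -> ctr[1]=0
Ev 4: PC=1 idx=1 pred=N actual=T -> ctr[1]=1
Ev 5: PC=1 idx=1 pred=N actual=N -> ctr[1]=0
Ev 6: PC=1 idx=1 pred=N actual=T -> ctr[1]=1
Ev 7: PC=1 idx=1 pred=N actual=N -> ctr[1]=0
Ev 8: PC=1 idx=1 pred=N actual=T -> ctr[1]=1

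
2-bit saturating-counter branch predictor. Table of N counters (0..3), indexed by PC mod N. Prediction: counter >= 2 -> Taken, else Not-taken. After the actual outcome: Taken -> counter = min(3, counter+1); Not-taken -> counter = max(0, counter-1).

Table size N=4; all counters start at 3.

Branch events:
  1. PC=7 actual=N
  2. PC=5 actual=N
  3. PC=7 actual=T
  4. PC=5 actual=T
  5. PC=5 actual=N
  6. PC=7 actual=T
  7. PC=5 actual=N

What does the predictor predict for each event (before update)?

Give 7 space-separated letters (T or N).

Ev 1: PC=7 idx=3 pred=T actual=N -> ctr[3]=2
Ev 2: PC=5 idx=1 pred=T actual=N -> ctr[1]=2
Ev 3: PC=7 idx=3 pred=T actual=T -> ctr[3]=3
Ev 4: PC=5 idx=1 pred=T actual=T -> ctr[1]=3
Ev 5: PC=5 idx=1 pred=T actual=N -> ctr[1]=2
Ev 6: PC=7 idx=3 pred=T actual=T -> ctr[3]=3
Ev 7: PC=5 idx=1 pred=T actual=N -> ctr[1]=1

Answer: T T T T T T T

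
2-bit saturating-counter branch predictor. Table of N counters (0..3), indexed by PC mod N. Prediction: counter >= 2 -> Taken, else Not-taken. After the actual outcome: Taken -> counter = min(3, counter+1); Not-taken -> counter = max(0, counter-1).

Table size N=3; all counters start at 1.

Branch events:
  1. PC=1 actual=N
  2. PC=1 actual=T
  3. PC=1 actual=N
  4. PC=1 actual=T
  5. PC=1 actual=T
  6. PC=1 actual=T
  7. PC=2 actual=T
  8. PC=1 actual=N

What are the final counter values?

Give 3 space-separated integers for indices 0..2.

Answer: 1 2 2

Derivation:
Ev 1: PC=1 idx=1 pred=N actual=N -> ctr[1]=0
Ev 2: PC=1 idx=1 pred=N actual=T -> ctr[1]=1
Ev 3: PC=1 idx=1 pred=N actual=N -> ctr[1]=0
Ev 4: PC=1 idx=1 pred=N actual=T -> ctr[1]=1
Ev 5: PC=1 idx=1 pred=N actual=T -> ctr[1]=2
Ev 6: PC=1 idx=1 pred=T actual=T -> ctr[1]=3
Ev 7: PC=2 idx=2 pred=N actual=T -> ctr[2]=2
Ev 8: PC=1 idx=1 pred=T actual=N -> ctr[1]=2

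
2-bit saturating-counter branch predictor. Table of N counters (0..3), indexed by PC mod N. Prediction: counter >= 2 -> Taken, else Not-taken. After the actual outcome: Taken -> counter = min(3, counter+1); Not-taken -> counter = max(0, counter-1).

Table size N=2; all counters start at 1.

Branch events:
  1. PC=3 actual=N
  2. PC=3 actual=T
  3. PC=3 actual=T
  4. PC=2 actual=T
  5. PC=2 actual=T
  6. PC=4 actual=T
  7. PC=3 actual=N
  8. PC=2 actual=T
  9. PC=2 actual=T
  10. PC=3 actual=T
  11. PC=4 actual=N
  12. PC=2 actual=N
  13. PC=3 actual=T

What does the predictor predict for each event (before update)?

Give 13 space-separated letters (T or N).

Ev 1: PC=3 idx=1 pred=N actual=N -> ctr[1]=0
Ev 2: PC=3 idx=1 pred=N actual=T -> ctr[1]=1
Ev 3: PC=3 idx=1 pred=N actual=T -> ctr[1]=2
Ev 4: PC=2 idx=0 pred=N actual=T -> ctr[0]=2
Ev 5: PC=2 idx=0 pred=T actual=T -> ctr[0]=3
Ev 6: PC=4 idx=0 pred=T actual=T -> ctr[0]=3
Ev 7: PC=3 idx=1 pred=T actual=N -> ctr[1]=1
Ev 8: PC=2 idx=0 pred=T actual=T -> ctr[0]=3
Ev 9: PC=2 idx=0 pred=T actual=T -> ctr[0]=3
Ev 10: PC=3 idx=1 pred=N actual=T -> ctr[1]=2
Ev 11: PC=4 idx=0 pred=T actual=N -> ctr[0]=2
Ev 12: PC=2 idx=0 pred=T actual=N -> ctr[0]=1
Ev 13: PC=3 idx=1 pred=T actual=T -> ctr[1]=3

Answer: N N N N T T T T T N T T T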